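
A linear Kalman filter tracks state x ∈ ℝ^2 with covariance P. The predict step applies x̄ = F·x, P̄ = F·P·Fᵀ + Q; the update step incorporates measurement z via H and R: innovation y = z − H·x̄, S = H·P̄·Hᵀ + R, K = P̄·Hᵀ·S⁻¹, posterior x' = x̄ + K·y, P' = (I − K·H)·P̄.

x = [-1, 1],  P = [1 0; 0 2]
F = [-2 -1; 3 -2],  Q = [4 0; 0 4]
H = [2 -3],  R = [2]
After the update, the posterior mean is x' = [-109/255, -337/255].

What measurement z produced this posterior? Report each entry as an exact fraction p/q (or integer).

x̄ = F·x = [1, -5]
P̄ = F·P·Fᵀ + Q = [10 -2; -2 21]
S = H·P̄·Hᵀ + R = [255]
K = P̄·Hᵀ·S⁻¹ = [26/255; -67/255]
x' − x̄ = [-364/255, 938/255] = K·y
y = (KᵀK)⁻¹·Kᵀ·(x' − x̄) = [-14]
z = y + H·x̄ = [-14] + [17] = [3]

z = [3]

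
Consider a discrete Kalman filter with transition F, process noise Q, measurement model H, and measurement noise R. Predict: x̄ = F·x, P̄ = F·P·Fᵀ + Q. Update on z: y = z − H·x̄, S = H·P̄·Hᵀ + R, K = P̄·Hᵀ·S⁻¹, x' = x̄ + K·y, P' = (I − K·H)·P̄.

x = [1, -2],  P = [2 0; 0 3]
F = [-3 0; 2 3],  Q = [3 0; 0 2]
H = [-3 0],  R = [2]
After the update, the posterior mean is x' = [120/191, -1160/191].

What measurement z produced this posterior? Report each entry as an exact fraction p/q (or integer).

x̄ = F·x = [-3, -4]
P̄ = F·P·Fᵀ + Q = [21 -12; -12 37]
S = H·P̄·Hᵀ + R = [191]
K = P̄·Hᵀ·S⁻¹ = [-63/191; 36/191]
x' − x̄ = [693/191, -396/191] = K·y
y = (KᵀK)⁻¹·Kᵀ·(x' − x̄) = [-11]
z = y + H·x̄ = [-11] + [9] = [-2]

z = [-2]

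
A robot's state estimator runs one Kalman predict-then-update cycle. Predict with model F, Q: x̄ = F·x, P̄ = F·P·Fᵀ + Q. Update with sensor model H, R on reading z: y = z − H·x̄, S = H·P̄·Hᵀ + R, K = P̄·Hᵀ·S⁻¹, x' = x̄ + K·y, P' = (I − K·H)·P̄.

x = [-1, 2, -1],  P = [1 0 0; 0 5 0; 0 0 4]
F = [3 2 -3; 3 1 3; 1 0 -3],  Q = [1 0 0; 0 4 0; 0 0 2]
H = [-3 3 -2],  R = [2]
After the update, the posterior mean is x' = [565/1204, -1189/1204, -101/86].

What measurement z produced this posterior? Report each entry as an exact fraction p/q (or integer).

x̄ = F·x = [4, -4, 2]
P̄ = F·P·Fᵀ + Q = [66 -17 39; -17 54 -33; 39 -33 39]
S = H·P̄·Hᵀ + R = [2408]
K = P̄·Hᵀ·S⁻¹ = [-327/2408; 279/2408; -21/172]
x' − x̄ = [-4251/1204, 3627/1204, -273/86] = K·y
y = (KᵀK)⁻¹·Kᵀ·(x' − x̄) = [26]
z = y + H·x̄ = [26] + [-28] = [-2]

z = [-2]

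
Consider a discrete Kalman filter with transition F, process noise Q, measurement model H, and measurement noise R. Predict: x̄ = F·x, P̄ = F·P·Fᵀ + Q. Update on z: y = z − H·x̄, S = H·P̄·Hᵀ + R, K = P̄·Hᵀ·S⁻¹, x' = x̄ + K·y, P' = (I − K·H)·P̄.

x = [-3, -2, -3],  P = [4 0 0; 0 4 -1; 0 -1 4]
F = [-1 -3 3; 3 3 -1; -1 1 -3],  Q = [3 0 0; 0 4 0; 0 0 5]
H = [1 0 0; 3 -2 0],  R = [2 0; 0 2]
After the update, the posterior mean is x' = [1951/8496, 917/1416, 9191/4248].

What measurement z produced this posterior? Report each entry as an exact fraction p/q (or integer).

x̄ = F·x = [0, -12, 10]
P̄ = F·P·Fᵀ + Q = [97 -72 -56; -72 86 22; -56 22 55]
S = H·P̄·Hᵀ + R = [99 435; 435 2083]
K = P̄·Hᵀ·S⁻¹ = [6413/8496 145/2832; 1567/1416 -197/472; -6107/4248 281/1416]
x' − x̄ = [1951/8496, 17909/1416, -33289/4248] = K·y
y = (KᵀK)⁻¹·Kᵀ·(x' − x̄) = [2, -25]
z = y + H·x̄ = [2, -25] + [0, 24] = [2, -1]

z = [2, -1]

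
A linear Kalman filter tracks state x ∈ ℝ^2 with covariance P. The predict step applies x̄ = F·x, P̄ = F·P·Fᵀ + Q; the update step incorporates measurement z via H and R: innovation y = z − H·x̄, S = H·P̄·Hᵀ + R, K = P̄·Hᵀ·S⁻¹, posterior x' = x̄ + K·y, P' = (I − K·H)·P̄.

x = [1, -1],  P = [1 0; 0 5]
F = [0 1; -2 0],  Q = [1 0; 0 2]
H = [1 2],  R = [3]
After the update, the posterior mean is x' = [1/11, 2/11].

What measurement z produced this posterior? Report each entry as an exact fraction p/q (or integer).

x̄ = F·x = [-1, -2]
P̄ = F·P·Fᵀ + Q = [6 0; 0 6]
S = H·P̄·Hᵀ + R = [33]
K = P̄·Hᵀ·S⁻¹ = [2/11; 4/11]
x' − x̄ = [12/11, 24/11] = K·y
y = (KᵀK)⁻¹·Kᵀ·(x' − x̄) = [6]
z = y + H·x̄ = [6] + [-5] = [1]

z = [1]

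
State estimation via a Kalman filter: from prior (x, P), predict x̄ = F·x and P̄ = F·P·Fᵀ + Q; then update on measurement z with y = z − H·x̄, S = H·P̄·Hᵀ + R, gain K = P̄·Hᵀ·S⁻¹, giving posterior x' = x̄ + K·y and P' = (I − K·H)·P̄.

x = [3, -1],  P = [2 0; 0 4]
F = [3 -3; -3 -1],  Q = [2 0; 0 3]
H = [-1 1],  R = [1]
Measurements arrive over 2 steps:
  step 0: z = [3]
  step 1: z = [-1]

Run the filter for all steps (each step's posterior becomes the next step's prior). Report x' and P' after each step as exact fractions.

step 0: x' = [-149/47, -39/94], P' = [710/47 679/47; 679/47 1389/94]
step 1: x' = [-21893/3081, -16499/2054], P' = [122575/12324 20305/2054; 20305/2054 22227/2054]

step 0: x̄ = F·x = [12, -8]
step 0: P̄ = F·P·Fᵀ + Q = [56 -6; -6 25]
step 0: y = z − H·x̄ = [23]
step 0: S = H·P̄·Hᵀ + R = [94]
step 0: K = P̄·Hᵀ·S⁻¹ = [-31/47; 31/94]
step 0: x' = x̄ + K·y = [-149/47, -39/94]
step 0: P' = (I − K·H)·P̄ = [710/47 679/47; 679/47 1389/94]
step 1: x̄ = F·x = [-777/94, 933/94]
step 1: P̄ = F·P·Fᵀ + Q = [1025/94 -465/94; -465/94 22599/94]
step 1: y = z − H·x̄ = [-902/47]
step 1: S = H·P̄·Hᵀ + R = [12324/47]
step 1: K = P̄·Hᵀ·S⁻¹ = [-745/12324; 961/1027]
step 1: x' = x̄ + K·y = [-21893/3081, -16499/2054]
step 1: P' = (I − K·H)·P̄ = [122575/12324 20305/2054; 20305/2054 22227/2054]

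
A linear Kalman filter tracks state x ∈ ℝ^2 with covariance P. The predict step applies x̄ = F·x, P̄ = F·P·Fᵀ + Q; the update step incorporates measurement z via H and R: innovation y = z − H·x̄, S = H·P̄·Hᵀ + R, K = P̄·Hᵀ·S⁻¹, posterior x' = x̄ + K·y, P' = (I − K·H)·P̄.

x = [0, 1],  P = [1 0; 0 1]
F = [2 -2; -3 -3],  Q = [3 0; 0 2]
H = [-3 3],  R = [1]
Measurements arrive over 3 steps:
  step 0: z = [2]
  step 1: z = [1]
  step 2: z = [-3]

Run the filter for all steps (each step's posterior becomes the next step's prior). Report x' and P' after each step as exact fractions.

step 0: x' = [-145/56, -27/14], P' = [1991/280 99/14; 99/14 50/7]
step 1: x' = [-149831/131411, -105213/131411], P' = [2235529/657055 2234619/657055; 2234619/657055 2306684/657055]
step 2: x' = [-388790861/755094421, -1138956387/755094421], P' = [2554558188/755094421 2552722053/755094421; 2552722053/755094421 2634712292/755094421]

step 0: x̄ = F·x = [-2, -3]
step 0: P̄ = F·P·Fᵀ + Q = [11 0; 0 20]
step 0: y = z − H·x̄ = [5]
step 0: S = H·P̄·Hᵀ + R = [280]
step 0: K = P̄·Hᵀ·S⁻¹ = [-33/280; 3/14]
step 0: x' = x̄ + K·y = [-145/56, -27/14]
step 0: P' = (I − K·H)·P̄ = [1991/280 99/14; 99/14 50/7]
step 1: x̄ = F·x = [-37/28, 759/56]
step 1: P̄ = F·P·Fᵀ + Q = [241/70 27/140; 27/140 72119/280]
step 1: y = z − H·x̄ = [-349/8]
step 1: S = H·P̄·Hᵀ + R = [18773/8]
step 1: K = P̄·Hᵀ·S⁻¹ = [-78/18773; 6177/18773]
step 1: x' = x̄ + K·y = [-149831/131411, -105213/131411]
step 1: P' = (I − K·H)·P̄ = [2235529/657055 2234619/657055; 2234619/657055 2306684/657055]
step 2: x̄ = F·x = [-12748/18773, 765132/131411]
step 2: P̄ = F·P·Fᵀ + Q = [64659/18773 12198/18773; 12198/18773 82417169/657055]
step 2: y = z − H·x̄ = [-2957337/131411]
step 2: S = H·P̄·Hᵀ + R = [755094421/657055]
step 2: K = P̄·Hᵀ·S⁻¹ = [-5508405/755094421; 245970717/755094421]
step 2: x' = x̄ + K·y = [-388790861/755094421, -1138956387/755094421]
step 2: P' = (I − K·H)·P̄ = [2554558188/755094421 2552722053/755094421; 2552722053/755094421 2634712292/755094421]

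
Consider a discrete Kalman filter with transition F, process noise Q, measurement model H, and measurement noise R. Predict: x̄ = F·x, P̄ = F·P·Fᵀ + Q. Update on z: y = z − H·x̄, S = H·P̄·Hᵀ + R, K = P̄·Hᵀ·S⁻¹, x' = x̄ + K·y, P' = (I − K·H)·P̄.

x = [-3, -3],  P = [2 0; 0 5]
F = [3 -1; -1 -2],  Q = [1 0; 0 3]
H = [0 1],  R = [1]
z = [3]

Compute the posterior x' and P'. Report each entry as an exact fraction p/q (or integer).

x' = [-90/13, 42/13]
P' = [304/13 2/13; 2/13 25/26]

x̄ = F·x = [-6, 9]
P̄ = F·P·Fᵀ + Q = [24 4; 4 25]
y = z − H·x̄ = [-6]
S = H·P̄·Hᵀ + R = [26]
K = P̄·Hᵀ·S⁻¹ = [2/13; 25/26]
x' = x̄ + K·y = [-90/13, 42/13]
P' = (I − K·H)·P̄ = [304/13 2/13; 2/13 25/26]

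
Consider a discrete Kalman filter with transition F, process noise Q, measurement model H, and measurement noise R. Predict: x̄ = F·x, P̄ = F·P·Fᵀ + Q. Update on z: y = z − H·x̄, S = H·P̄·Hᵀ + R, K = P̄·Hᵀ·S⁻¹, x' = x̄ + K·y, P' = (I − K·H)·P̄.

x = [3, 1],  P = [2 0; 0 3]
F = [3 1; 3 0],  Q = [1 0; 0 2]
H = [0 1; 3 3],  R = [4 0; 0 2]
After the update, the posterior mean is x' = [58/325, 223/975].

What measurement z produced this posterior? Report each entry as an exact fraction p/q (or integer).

z = [1, 1]

x̄ = F·x = [10, 9]
P̄ = F·P·Fᵀ + Q = [22 18; 18 20]
S = H·P̄·Hᵀ + R = [24 114; 114 704]
K = P̄·Hᵀ·S⁻¹ = [-84/325 69/325; 271/975 38/325]
x' − x̄ = [-3192/325, -8552/975] = K·y
y = (KᵀK)⁻¹·Kᵀ·(x' − x̄) = [-8, -56]
z = y + H·x̄ = [-8, -56] + [9, 57] = [1, 1]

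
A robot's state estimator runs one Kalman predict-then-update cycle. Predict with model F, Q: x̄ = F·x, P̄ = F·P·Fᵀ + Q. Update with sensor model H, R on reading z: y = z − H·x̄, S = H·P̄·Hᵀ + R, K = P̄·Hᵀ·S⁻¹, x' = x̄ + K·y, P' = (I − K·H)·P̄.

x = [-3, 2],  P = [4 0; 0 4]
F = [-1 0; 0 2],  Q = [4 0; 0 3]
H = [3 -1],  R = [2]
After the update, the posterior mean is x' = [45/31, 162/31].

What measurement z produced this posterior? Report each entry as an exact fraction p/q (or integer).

x̄ = F·x = [3, 4]
P̄ = F·P·Fᵀ + Q = [8 0; 0 19]
S = H·P̄·Hᵀ + R = [93]
K = P̄·Hᵀ·S⁻¹ = [8/31; -19/93]
x' − x̄ = [-48/31, 38/31] = K·y
y = (KᵀK)⁻¹·Kᵀ·(x' − x̄) = [-6]
z = y + H·x̄ = [-6] + [5] = [-1]

z = [-1]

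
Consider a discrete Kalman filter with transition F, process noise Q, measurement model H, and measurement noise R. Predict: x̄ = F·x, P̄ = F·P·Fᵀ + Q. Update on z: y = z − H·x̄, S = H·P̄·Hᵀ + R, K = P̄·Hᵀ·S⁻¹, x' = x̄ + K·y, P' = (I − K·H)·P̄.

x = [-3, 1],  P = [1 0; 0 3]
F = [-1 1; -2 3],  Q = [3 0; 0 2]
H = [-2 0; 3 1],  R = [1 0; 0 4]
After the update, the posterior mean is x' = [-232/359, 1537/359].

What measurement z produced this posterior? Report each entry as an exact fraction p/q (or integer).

x̄ = F·x = [4, 9]
P̄ = F·P·Fᵀ + Q = [7 11; 11 33]
S = H·P̄·Hᵀ + R = [29 -64; -64 166]
K = P̄·Hᵀ·S⁻¹ = [-138/359 16/359; 286/359 253/359]
x' − x̄ = [-1668/359, -1694/359] = K·y
y = (KᵀK)⁻¹·Kᵀ·(x' − x̄) = [10, -18]
z = y + H·x̄ = [10, -18] + [-8, 21] = [2, 3]

z = [2, 3]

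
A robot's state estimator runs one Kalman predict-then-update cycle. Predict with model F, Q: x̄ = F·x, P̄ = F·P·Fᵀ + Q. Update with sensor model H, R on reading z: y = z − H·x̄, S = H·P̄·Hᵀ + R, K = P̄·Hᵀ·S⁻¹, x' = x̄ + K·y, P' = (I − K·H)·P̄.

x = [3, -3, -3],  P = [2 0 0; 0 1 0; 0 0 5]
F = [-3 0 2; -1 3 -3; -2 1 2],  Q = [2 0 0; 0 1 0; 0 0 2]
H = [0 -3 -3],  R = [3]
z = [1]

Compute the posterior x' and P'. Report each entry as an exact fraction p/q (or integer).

x̄ = F·x = [-15, -3, -15]
P̄ = F·P·Fᵀ + Q = [40 -24 32; -24 57 -23; 32 -23 31]
y = z − H·x̄ = [-53]
S = H·P̄·Hᵀ + R = [381]
K = P̄·Hᵀ·S⁻¹ = [-8/127; -34/127; -8/127]
x' = x̄ + K·y = [-1481/127, 1421/127, -1481/127]
P' = (I − K·H)·P̄ = [4888/127 -3864/127 3872/127; -3864/127 3771/127 -3737/127; 3872/127 -3737/127 3745/127]

x' = [-1481/127, 1421/127, -1481/127]
P' = [4888/127 -3864/127 3872/127; -3864/127 3771/127 -3737/127; 3872/127 -3737/127 3745/127]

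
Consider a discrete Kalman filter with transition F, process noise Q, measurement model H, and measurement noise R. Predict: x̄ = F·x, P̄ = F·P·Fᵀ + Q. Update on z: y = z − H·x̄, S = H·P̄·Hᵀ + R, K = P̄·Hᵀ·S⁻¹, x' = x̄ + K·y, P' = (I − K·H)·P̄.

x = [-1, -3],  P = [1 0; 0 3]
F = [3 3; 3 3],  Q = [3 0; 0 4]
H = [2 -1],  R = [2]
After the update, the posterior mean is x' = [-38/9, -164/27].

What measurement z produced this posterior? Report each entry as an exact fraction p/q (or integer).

x̄ = F·x = [-12, -12]
P̄ = F·P·Fᵀ + Q = [39 36; 36 40]
S = H·P̄·Hᵀ + R = [54]
K = P̄·Hᵀ·S⁻¹ = [7/9; 16/27]
x' − x̄ = [70/9, 160/27] = K·y
y = (KᵀK)⁻¹·Kᵀ·(x' − x̄) = [10]
z = y + H·x̄ = [10] + [-12] = [-2]

z = [-2]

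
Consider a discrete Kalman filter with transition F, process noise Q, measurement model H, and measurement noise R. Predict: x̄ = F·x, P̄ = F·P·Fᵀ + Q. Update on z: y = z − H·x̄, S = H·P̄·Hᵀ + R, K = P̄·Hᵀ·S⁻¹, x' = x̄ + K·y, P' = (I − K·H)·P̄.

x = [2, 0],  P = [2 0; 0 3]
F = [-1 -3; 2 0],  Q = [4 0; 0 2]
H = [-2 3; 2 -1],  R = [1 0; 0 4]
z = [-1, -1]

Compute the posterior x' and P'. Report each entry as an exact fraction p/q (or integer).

x̄ = F·x = [-2, 4]
P̄ = F·P·Fᵀ + Q = [33 -4; -4 10]
y = z − H·x̄ = [-17, 7]
S = H·P̄·Hᵀ + R = [271 -194; -194 162]
K = P̄·Hᵀ·S⁻¹ = [472/3133 1919/3133; 1332/3133 1247/3133]
x' = x̄ + K·y = [-857/3133, -1383/3133]
P' = (I − K·H)·P̄ = [5875/3133 4074/3133; 4074/3133 3160/3133]

x' = [-857/3133, -1383/3133]
P' = [5875/3133 4074/3133; 4074/3133 3160/3133]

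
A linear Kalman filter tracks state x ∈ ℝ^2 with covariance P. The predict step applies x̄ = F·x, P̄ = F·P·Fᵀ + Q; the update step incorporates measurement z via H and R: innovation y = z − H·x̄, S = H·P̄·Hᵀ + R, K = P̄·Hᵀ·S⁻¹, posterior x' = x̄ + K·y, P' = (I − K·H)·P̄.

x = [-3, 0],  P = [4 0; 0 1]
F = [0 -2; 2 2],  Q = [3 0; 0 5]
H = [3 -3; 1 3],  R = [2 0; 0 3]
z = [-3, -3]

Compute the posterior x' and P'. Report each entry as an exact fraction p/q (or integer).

x̄ = F·x = [0, -6]
P̄ = F·P·Fᵀ + Q = [7 -4; -4 25]
y = z − H·x̄ = [-21, 15]
S = H·P̄·Hᵀ + R = [362 -228; -228 211]
K = P̄·Hᵀ·S⁻¹ = [5823/24398 2857/12199; -2169/24398 2933/12199]
x' = x̄ + K·y = [-36573/24398, -12849/24398]
P' = (I − K·H)·P̄ = [7197/24398 3315/24398; 3315/24398 4761/24398]

x' = [-36573/24398, -12849/24398]
P' = [7197/24398 3315/24398; 3315/24398 4761/24398]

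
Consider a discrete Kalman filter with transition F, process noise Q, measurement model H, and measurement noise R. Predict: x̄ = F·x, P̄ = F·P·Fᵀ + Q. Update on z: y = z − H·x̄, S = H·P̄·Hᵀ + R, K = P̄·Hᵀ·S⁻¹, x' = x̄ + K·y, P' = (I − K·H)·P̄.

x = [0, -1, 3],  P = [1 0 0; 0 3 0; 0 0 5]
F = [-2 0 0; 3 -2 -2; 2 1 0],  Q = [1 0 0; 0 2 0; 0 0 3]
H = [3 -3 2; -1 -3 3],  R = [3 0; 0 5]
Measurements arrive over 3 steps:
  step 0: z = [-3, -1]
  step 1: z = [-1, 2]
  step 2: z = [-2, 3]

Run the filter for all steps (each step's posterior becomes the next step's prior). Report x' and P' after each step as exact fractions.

step 0: x̄ = F·x = [0, -4, -1]
step 0: P̄ = F·P·Fᵀ + Q = [5 -6 -4; -6 43 0; -4 0 10]
step 0: y = z − H·x̄ = [-13, -10]
step 0: S = H·P̄·Hᵀ + R = [535 440; 440 475]
step 0: K = P̄·Hᵀ·S⁻¹ = [2287/12105 -2093/12105; -349/1345 -5/269; -248/1345 326/1345]
step 0: x' = x̄ + K·y = [-8801/12105, -593/1345, -1381/1345]
step 0: P' = (I − K·H)·P̄ = [5443/12105 136/269 494/1345; 136/269 3457/1345 3642/1345; 494/1345 3642/1345 870/269]
step 1: x̄ = F·x = [17602/12105, 3043/4035, -22939/12105]
step 1: P̄ = F·P·Fᵀ + Q = [33877/12105 3202/4035 -34012/12105; 3202/4035 54409/1345 -39676/4035; -34012/12105 -39676/4035 22736/2421]
step 1: y = z − H·x̄ = [8354/12105, 138016/12105]
step 1: S = H·P̄·Hᵀ + R = [6050341/12105 6477278/12105; 6477278/12105 7928863/12105]
step 1: K = P̄·Hᵀ·S⁻¹ = [456414625/2485417019 -424493353/2485417019; -585009149/2485417019 -97529135/2485417019; -378893624/2485417019 539025912/2485417019]
step 1: x' = x̄ + K·y = [-910836552/2485417019, 358663729/2485417019, 1174385951/2485417019]
step 1: P' = (I − K·H)·P̄ = [998388119/2485417019 876534718/2485417019 501841836/2485417019; 876534718/2485417019 4643890963/2485417019 4773520644/2485417019; 501841836/2485417019 4773520644/2485417019 5839177776/2485417019]
step 2: x̄ = F·x = [1821673104/2485417019, -5798609016/2485417019, -1463009375/2485417019]
step 2: P̄ = F·P·Fᵀ + Q = [6478969495/2485417019 -476822498/2485417019 -5746621912/2485417019; -476822498/2485417019 77536248569/2485417019 -15728396562/2485417019; -5746621912/2485417019 -15728396562/2485417019 19599833368/2485417019]
step 2: y = z − H·x̄ = [-24905661648/2485417019, -3728874762/2485417019]
step 2: S = H·P̄·Hᵀ + R = [970356647869/2485417019 994548858878/2485417019; 994548858878/2485417019 1207860726623/2485417019]
step 2: K = P̄·Hᵀ·S⁻¹ = [13474405509929/73600627856237 -12452919572397/73600627856237; -17255729277035/73600627856237 -2811788597495/73600627856237; -11106679342262/73600627856237 15953519750670/73600627856237]
step 2: x' = x̄ + K·y = [-62394890532570/73600627856237, 5419170315162/73600627856237, 44037725328019/73600627856237]
step 2: P' = (I − K·H)·P̄ = [29367350970249/73600627856237 25747338453136/73600627856237 14781589489224/73600627856237; 25747338453136/73600627856237 136801466834287/73600627856237 140697598656174/73600627856237; 14781589489224/73600627856237 140697598656174/73600627856237 172213994737032/73600627856237]

step 0: x' = [-8801/12105, -593/1345, -1381/1345], P' = [5443/12105 136/269 494/1345; 136/269 3457/1345 3642/1345; 494/1345 3642/1345 870/269]
step 1: x' = [-910836552/2485417019, 358663729/2485417019, 1174385951/2485417019], P' = [998388119/2485417019 876534718/2485417019 501841836/2485417019; 876534718/2485417019 4643890963/2485417019 4773520644/2485417019; 501841836/2485417019 4773520644/2485417019 5839177776/2485417019]
step 2: x' = [-62394890532570/73600627856237, 5419170315162/73600627856237, 44037725328019/73600627856237], P' = [29367350970249/73600627856237 25747338453136/73600627856237 14781589489224/73600627856237; 25747338453136/73600627856237 136801466834287/73600627856237 140697598656174/73600627856237; 14781589489224/73600627856237 140697598656174/73600627856237 172213994737032/73600627856237]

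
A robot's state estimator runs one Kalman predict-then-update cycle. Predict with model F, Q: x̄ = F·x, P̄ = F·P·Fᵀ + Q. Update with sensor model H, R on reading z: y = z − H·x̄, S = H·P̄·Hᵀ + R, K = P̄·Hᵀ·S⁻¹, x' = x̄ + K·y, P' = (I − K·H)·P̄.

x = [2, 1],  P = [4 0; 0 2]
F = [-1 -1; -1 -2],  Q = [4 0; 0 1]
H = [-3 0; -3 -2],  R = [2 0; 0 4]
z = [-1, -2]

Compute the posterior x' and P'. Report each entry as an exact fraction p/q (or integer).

x' = [302/805, 24/115]
P' = [152/805 -26/115; -26/115 131/115]

x̄ = F·x = [-3, -4]
P̄ = F·P·Fᵀ + Q = [10 8; 8 13]
y = z − H·x̄ = [-10, -19]
S = H·P̄·Hᵀ + R = [92 138; 138 242]
K = P̄·Hᵀ·S⁻¹ = [-228/805 -1/35; 39/115 -2/5]
x' = x̄ + K·y = [302/805, 24/115]
P' = (I − K·H)·P̄ = [152/805 -26/115; -26/115 131/115]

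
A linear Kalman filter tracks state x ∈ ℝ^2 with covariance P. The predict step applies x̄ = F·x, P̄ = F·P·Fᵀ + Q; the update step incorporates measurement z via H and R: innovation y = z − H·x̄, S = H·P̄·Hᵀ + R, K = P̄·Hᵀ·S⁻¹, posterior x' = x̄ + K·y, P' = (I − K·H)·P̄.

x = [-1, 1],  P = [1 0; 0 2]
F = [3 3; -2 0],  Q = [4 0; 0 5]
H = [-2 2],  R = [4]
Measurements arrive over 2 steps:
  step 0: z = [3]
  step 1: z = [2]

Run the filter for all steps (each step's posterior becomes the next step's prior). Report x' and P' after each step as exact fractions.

step 0: x' = [37/106, 197/106], P' = [274/53 237/53; 237/53 252/53]
step 1: x' = [10/19, 3/2], P' = [698/171 211/63; 211/63 3187/882]

step 0: x̄ = F·x = [0, 2]
step 0: P̄ = F·P·Fᵀ + Q = [31 -6; -6 9]
step 0: y = z − H·x̄ = [-1]
step 0: S = H·P̄·Hᵀ + R = [212]
step 0: K = P̄·Hᵀ·S⁻¹ = [-37/106; 15/106]
step 0: x' = x̄ + K·y = [37/106, 197/106]
step 0: P' = (I − K·H)·P̄ = [274/53 237/53; 237/53 252/53]
step 1: x̄ = F·x = [351/53, -37/53]
step 1: P̄ = F·P·Fᵀ + Q = [9212/53 -3066/53; -3066/53 1361/53]
step 1: y = z − H·x̄ = [882/53]
step 1: S = H·P̄·Hᵀ + R = [67032/53]
step 1: K = P̄·Hᵀ·S⁻¹ = [-877/2394; 233/1764]
step 1: x' = x̄ + K·y = [10/19, 3/2]
step 1: P' = (I − K·H)·P̄ = [698/171 211/63; 211/63 3187/882]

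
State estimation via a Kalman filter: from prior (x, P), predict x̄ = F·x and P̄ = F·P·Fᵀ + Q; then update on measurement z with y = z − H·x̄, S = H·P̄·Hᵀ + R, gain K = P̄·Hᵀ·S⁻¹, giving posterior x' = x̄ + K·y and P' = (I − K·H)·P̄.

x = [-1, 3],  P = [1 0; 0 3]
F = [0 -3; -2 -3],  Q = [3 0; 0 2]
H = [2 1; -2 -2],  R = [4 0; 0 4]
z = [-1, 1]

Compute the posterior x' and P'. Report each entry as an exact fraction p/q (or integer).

x' = [-2211/1988, 677/994]
P' = [1425/994 -729/497; -729/497 1110/497]

x̄ = F·x = [-9, -7]
P̄ = F·P·Fᵀ + Q = [30 27; 27 33]
y = z − H·x̄ = [24, -31]
S = H·P̄·Hᵀ + R = [265 -348; -348 472]
K = P̄·Hᵀ·S⁻¹ = [174/497 33/1988; -87/497 -381/994]
x' = x̄ + K·y = [-2211/1988, 677/994]
P' = (I − K·H)·P̄ = [1425/994 -729/497; -729/497 1110/497]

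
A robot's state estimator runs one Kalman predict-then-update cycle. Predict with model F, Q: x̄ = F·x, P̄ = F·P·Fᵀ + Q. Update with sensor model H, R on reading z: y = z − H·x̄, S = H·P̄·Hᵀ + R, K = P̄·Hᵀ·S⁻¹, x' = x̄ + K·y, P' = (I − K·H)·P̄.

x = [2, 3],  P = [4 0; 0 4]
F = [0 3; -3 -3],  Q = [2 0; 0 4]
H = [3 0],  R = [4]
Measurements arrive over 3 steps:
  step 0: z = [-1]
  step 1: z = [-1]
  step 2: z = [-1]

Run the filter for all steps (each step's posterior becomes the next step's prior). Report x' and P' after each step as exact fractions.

step 0: x̄ = F·x = [9, -15]
step 0: P̄ = F·P·Fᵀ + Q = [38 -36; -36 76]
step 0: y = z − H·x̄ = [-28]
step 0: S = H·P̄·Hᵀ + R = [346]
step 0: K = P̄·Hᵀ·S⁻¹ = [57/173; -54/173]
step 0: x' = x̄ + K·y = [-39/173, -1083/173]
step 0: P' = (I − K·H)·P̄ = [76/173 -72/173; -72/173 7316/173]
step 1: x̄ = F·x = [-3249/173, 3366/173]
step 1: P̄ = F·P·Fᵀ + Q = [66190/173 -65196/173; -65196/173 65924/173]
step 1: y = z − H·x̄ = [9574/173]
step 1: S = H·P̄·Hᵀ + R = [596402/173]
step 1: K = P̄·Hᵀ·S⁻¹ = [99285/298201; -97794/298201]
step 1: x' = x̄ + K·y = [-105783/298201, 389970/298201]
step 1: P' = (I − K·H)·P̄ = [132380/298201 -130392/298201; -130392/298201 3070924/298201]
step 2: x̄ = F·x = [1169910/298201, -852561/298201]
step 2: P̄ = F·P·Fᵀ + Q = [28234718/298201 -26464788/298201; -26464788/298201 27675484/298201]
step 2: y = z − H·x̄ = [-3807931/298201]
step 2: S = H·P̄·Hᵀ + R = [255305266/298201]
step 2: K = P̄·Hᵀ·S⁻¹ = [42352077/127652633; -39697182/127652633]
step 2: x' = x̄ + K·y = [-40012257/127652633, 141959529/127652633]
step 2: P' = (I − K·H)·P̄ = [56469436/127652633 -52929576/127652633; -52929576/127652633 1278050324/127652633]

step 0: x' = [-39/173, -1083/173], P' = [76/173 -72/173; -72/173 7316/173]
step 1: x' = [-105783/298201, 389970/298201], P' = [132380/298201 -130392/298201; -130392/298201 3070924/298201]
step 2: x' = [-40012257/127652633, 141959529/127652633], P' = [56469436/127652633 -52929576/127652633; -52929576/127652633 1278050324/127652633]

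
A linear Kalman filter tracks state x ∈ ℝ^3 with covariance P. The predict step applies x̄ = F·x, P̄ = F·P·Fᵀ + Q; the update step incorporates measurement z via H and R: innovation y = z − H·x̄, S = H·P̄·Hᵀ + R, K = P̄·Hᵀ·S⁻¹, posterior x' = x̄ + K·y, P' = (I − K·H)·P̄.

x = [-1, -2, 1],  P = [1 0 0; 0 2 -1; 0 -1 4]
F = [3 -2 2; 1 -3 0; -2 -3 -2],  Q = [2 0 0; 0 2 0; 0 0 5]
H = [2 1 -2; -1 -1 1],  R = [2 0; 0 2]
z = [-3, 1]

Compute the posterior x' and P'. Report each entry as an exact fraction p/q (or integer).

x' = [121/107, 2335/963, 3845/963]
P' = [476/107 926/321 1918/321; 926/321 17774/2889 18904/2889; 1918/321 18904/2889 29108/2889]

x̄ = F·x = [3, 5, 6]
P̄ = F·P·Fᵀ + Q = [43 21 -8; 21 21 10; -8 10 31]
y = z − H·x̄ = [-2, 3]
S = H·P̄·Hᵀ + R = [427 -234; -234 135]
K = P̄·Hᵀ·S⁻¹ = [-9/107 -218/321; -187/321 -3602/2889; -266/321 -3529/2889]
x' = x̄ + K·y = [121/107, 2335/963, 3845/963]
P' = (I − K·H)·P̄ = [476/107 926/321 1918/321; 926/321 17774/2889 18904/2889; 1918/321 18904/2889 29108/2889]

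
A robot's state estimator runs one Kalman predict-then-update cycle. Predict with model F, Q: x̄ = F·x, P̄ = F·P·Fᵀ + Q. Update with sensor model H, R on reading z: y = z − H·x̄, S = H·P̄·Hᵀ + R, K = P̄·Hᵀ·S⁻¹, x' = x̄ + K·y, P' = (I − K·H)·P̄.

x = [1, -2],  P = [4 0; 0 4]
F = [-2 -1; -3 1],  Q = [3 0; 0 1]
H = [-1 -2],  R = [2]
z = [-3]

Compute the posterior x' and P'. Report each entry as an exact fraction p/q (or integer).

x̄ = F·x = [0, -5]
P̄ = F·P·Fᵀ + Q = [23 20; 20 41]
y = z − H·x̄ = [-13]
S = H·P̄·Hᵀ + R = [269]
K = P̄·Hᵀ·S⁻¹ = [-63/269; -102/269]
x' = x̄ + K·y = [819/269, -19/269]
P' = (I − K·H)·P̄ = [2218/269 -1046/269; -1046/269 625/269]

x' = [819/269, -19/269]
P' = [2218/269 -1046/269; -1046/269 625/269]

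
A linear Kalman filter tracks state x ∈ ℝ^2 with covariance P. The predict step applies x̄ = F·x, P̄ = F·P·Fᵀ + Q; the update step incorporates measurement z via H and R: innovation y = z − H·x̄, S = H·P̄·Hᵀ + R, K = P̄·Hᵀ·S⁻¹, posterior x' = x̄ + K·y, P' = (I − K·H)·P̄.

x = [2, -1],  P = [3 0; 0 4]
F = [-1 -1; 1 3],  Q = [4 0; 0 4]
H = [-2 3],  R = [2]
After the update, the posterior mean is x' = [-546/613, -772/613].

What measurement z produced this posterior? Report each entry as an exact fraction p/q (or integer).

z = [-2]

x̄ = F·x = [-1, -1]
P̄ = F·P·Fᵀ + Q = [11 -15; -15 43]
S = H·P̄·Hᵀ + R = [613]
K = P̄·Hᵀ·S⁻¹ = [-67/613; 159/613]
x' − x̄ = [67/613, -159/613] = K·y
y = (KᵀK)⁻¹·Kᵀ·(x' − x̄) = [-1]
z = y + H·x̄ = [-1] + [-1] = [-2]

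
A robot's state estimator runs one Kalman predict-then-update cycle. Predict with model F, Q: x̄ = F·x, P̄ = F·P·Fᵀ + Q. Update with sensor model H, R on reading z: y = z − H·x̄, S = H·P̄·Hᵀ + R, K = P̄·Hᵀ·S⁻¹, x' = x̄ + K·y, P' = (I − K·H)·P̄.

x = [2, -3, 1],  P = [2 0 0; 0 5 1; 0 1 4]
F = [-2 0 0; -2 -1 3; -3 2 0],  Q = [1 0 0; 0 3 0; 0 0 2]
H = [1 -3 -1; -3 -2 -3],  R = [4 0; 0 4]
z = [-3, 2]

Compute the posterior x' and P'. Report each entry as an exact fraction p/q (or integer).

x̄ = F·x = [-4, 2, -12]
P̄ = F·P·Fᵀ + Q = [9 8 12; 8 46 8; 12 8 40]
y = z − H·x̄ = [-5, -42]
S = H·P̄·Hᵀ + R = [443 513; 513 1037]
K = P̄·Hᵀ·S⁻¹ = [6264/98111 -10573/98111; -35643/98111 4387/98111; 17156/98111 -24760/98111]
x' = x̄ + K·y = [20302/98111, 190183/98111, -223192/98111]
P' = (I − K·H)·P̄ = [216860/98111 169100/98111 -315496/98111; 169100/98111 208552/98111 -313984/98111; -315496/98111 -313984/98111 557832/98111]

x' = [20302/98111, 190183/98111, -223192/98111]
P' = [216860/98111 169100/98111 -315496/98111; 169100/98111 208552/98111 -313984/98111; -315496/98111 -313984/98111 557832/98111]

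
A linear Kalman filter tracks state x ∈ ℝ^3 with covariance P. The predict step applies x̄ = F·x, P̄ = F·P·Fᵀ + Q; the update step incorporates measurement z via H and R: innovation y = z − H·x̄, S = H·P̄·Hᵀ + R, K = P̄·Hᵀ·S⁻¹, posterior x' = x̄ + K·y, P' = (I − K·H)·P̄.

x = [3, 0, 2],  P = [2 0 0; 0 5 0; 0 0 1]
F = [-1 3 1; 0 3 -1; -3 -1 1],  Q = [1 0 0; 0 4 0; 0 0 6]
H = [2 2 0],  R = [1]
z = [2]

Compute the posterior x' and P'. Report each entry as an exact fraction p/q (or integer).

x' = [739/749, 6/749, -5627/749]
P' = [2105/749 -2012/749 2936/749; -2012/749 2106/749 -2960/749; 2936/749 -2960/749 20166/749]

x̄ = F·x = [-1, -2, -7]
P̄ = F·P·Fᵀ + Q = [49 44 -8; 44 50 -16; -8 -16 30]
y = z − H·x̄ = [8]
S = H·P̄·Hᵀ + R = [749]
K = P̄·Hᵀ·S⁻¹ = [186/749; 188/749; -48/749]
x' = x̄ + K·y = [739/749, 6/749, -5627/749]
P' = (I − K·H)·P̄ = [2105/749 -2012/749 2936/749; -2012/749 2106/749 -2960/749; 2936/749 -2960/749 20166/749]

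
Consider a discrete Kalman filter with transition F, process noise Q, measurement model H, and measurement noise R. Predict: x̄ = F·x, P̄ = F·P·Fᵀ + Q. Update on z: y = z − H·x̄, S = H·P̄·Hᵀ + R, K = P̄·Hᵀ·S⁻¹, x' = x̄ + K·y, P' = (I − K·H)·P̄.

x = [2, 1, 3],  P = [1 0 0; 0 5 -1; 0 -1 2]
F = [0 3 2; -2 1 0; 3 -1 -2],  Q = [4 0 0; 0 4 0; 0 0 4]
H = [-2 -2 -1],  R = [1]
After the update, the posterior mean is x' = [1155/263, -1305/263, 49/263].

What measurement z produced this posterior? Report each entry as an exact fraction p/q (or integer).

z = [1]

x̄ = F·x = [9, -3, -1]
P̄ = F·P·Fᵀ + Q = [45 13 -15; 13 13 -9; -15 -9 22]
S = H·P̄·Hᵀ + R = [263]
K = P̄·Hᵀ·S⁻¹ = [-101/263; -43/263; 26/263]
x' − x̄ = [-1212/263, -516/263, 312/263] = K·y
y = (KᵀK)⁻¹·Kᵀ·(x' − x̄) = [12]
z = y + H·x̄ = [12] + [-11] = [1]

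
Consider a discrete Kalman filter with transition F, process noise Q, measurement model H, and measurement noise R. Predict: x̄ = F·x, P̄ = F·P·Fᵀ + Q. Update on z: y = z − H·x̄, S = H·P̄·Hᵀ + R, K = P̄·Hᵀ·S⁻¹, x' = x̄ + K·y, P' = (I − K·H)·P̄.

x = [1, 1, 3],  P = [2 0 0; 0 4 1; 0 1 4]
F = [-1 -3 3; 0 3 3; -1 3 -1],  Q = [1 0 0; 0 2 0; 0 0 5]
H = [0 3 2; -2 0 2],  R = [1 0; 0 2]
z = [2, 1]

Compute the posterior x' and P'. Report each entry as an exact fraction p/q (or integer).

x' = [-18326/15969, 6094/5323, -11126/15969]
P' = [369065/111783 -73324/37261 333464/111783; -73324/37261 55460/37261 -77774/37261; 333464/111783 -77774/37261 117843/37261]

x̄ = F·x = [5, 12, -1]
P̄ = F·P·Fᵀ + Q = [57 0 -34; 0 92 30; -34 30 41]
y = z − H·x̄ = [-32, 13]
S = H·P̄·Hᵀ + R = [1353 480; 480 666]
K = P̄·Hᵀ·S⁻¹ = [7012/111783 -11867/37261; 10832/37261 -4450/37261; 2364/37261 20065/111783]
x' = x̄ + K·y = [-18326/15969, 6094/5323, -11126/15969]
P' = (I − K·H)·P̄ = [369065/111783 -73324/37261 333464/111783; -73324/37261 55460/37261 -77774/37261; 333464/111783 -77774/37261 117843/37261]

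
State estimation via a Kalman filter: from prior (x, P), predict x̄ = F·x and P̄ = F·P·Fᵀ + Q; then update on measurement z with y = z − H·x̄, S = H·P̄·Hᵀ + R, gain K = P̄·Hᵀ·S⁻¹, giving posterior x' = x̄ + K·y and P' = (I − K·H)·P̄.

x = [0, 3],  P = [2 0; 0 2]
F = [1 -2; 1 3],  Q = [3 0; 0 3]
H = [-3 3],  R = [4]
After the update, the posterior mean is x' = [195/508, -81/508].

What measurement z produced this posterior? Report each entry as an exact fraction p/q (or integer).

x̄ = F·x = [-6, 9]
P̄ = F·P·Fᵀ + Q = [13 -10; -10 23]
S = H·P̄·Hᵀ + R = [508]
K = P̄·Hᵀ·S⁻¹ = [-69/508; 99/508]
x' − x̄ = [3243/508, -4653/508] = K·y
y = (KᵀK)⁻¹·Kᵀ·(x' − x̄) = [-47]
z = y + H·x̄ = [-47] + [45] = [-2]

z = [-2]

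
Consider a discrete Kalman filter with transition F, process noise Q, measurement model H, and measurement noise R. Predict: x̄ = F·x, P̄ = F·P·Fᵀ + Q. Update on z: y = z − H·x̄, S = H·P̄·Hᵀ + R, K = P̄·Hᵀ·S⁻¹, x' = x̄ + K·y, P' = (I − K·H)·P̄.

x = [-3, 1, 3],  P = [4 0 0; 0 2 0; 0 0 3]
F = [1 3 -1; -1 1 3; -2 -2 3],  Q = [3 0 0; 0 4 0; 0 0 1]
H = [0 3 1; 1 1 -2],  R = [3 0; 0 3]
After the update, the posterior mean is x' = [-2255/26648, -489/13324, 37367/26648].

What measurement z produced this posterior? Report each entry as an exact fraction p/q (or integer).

z = [1, -3]

x̄ = F·x = [-3, 13, 13]
P̄ = F·P·Fᵀ + Q = [28 -7 -29; -7 37 31; -29 31 52]
S = H·P̄·Hᵀ + R = [574 -198; -198 254]
K = P̄·Hᵀ·S⁻¹ = [1471/53296 17723/53296; 7433/26648 2437/26648; 8317/53296 -14919/53296]
x' − x̄ = [77689/26648, -173701/13324, -309057/26648] = K·y
y = (KᵀK)⁻¹·Kᵀ·(x' − x̄) = [-51, 13]
z = y + H·x̄ = [-51, 13] + [52, -16] = [1, -3]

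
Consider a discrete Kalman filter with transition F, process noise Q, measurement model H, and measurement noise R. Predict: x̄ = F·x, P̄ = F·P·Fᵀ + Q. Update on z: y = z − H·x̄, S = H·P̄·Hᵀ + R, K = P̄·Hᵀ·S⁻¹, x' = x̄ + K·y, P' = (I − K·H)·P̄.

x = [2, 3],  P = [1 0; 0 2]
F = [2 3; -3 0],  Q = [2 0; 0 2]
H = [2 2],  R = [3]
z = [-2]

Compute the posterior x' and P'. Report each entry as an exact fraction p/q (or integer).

x̄ = F·x = [13, -6]
P̄ = F·P·Fᵀ + Q = [24 -6; -6 11]
y = z − H·x̄ = [-16]
S = H·P̄·Hᵀ + R = [95]
K = P̄·Hᵀ·S⁻¹ = [36/95; 2/19]
x' = x̄ + K·y = [659/95, -146/19]
P' = (I − K·H)·P̄ = [984/95 -186/19; -186/19 189/19]

x' = [659/95, -146/19]
P' = [984/95 -186/19; -186/19 189/19]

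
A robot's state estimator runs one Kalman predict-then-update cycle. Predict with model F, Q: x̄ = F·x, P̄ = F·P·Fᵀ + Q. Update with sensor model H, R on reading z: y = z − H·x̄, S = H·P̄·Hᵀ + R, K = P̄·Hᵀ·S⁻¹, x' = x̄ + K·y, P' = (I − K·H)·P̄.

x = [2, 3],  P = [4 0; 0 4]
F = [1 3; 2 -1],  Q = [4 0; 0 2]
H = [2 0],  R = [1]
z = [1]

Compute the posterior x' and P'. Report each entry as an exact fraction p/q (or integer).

x' = [33/59, 115/59]
P' = [44/177 -4/177; -4/177 3830/177]

x̄ = F·x = [11, 1]
P̄ = F·P·Fᵀ + Q = [44 -4; -4 22]
y = z − H·x̄ = [-21]
S = H·P̄·Hᵀ + R = [177]
K = P̄·Hᵀ·S⁻¹ = [88/177; -8/177]
x' = x̄ + K·y = [33/59, 115/59]
P' = (I − K·H)·P̄ = [44/177 -4/177; -4/177 3830/177]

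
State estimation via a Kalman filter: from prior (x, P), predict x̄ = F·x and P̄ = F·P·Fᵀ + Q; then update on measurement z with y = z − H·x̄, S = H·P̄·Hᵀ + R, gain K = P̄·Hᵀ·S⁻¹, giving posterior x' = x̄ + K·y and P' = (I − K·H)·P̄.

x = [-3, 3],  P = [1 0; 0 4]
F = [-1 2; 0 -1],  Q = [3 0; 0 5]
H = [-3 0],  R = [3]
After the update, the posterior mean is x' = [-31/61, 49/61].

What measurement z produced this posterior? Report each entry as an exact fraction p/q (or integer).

x̄ = F·x = [9, -3]
P̄ = F·P·Fᵀ + Q = [20 -8; -8 9]
S = H·P̄·Hᵀ + R = [183]
K = P̄·Hᵀ·S⁻¹ = [-20/61; 8/61]
x' − x̄ = [-580/61, 232/61] = K·y
y = (KᵀK)⁻¹·Kᵀ·(x' − x̄) = [29]
z = y + H·x̄ = [29] + [-27] = [2]

z = [2]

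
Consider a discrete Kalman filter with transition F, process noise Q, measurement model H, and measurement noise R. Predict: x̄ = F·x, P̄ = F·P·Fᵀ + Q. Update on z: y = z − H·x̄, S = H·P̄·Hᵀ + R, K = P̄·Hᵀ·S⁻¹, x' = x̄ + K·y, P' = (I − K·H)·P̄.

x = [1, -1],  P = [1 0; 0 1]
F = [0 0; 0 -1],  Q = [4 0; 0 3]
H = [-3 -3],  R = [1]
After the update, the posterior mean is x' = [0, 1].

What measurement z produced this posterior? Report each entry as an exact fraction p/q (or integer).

z = [-3]

x̄ = F·x = [0, 1]
P̄ = F·P·Fᵀ + Q = [4 0; 0 4]
S = H·P̄·Hᵀ + R = [73]
K = P̄·Hᵀ·S⁻¹ = [-12/73; -12/73]
x' − x̄ = [0, 0] = K·y
y = (KᵀK)⁻¹·Kᵀ·(x' − x̄) = [0]
z = y + H·x̄ = [0] + [-3] = [-3]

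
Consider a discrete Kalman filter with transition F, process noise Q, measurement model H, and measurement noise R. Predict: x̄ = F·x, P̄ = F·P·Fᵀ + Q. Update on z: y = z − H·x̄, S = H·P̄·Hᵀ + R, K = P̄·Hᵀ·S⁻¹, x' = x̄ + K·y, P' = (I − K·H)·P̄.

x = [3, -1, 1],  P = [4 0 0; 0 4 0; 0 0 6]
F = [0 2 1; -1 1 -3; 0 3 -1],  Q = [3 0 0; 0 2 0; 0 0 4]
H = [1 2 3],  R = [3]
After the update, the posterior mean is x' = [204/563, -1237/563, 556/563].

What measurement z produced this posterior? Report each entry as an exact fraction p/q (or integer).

x̄ = F·x = [-1, -7, -4]
P̄ = F·P·Fᵀ + Q = [25 -10 18; -10 64 30; 18 30 46]
S = H·P̄·Hᵀ + R = [1126]
K = P̄·Hᵀ·S⁻¹ = [59/1126; 104/563; 108/563]
x' − x̄ = [767/563, 2704/563, 2808/563] = K·y
y = (KᵀK)⁻¹·Kᵀ·(x' − x̄) = [26]
z = y + H·x̄ = [26] + [-27] = [-1]

z = [-1]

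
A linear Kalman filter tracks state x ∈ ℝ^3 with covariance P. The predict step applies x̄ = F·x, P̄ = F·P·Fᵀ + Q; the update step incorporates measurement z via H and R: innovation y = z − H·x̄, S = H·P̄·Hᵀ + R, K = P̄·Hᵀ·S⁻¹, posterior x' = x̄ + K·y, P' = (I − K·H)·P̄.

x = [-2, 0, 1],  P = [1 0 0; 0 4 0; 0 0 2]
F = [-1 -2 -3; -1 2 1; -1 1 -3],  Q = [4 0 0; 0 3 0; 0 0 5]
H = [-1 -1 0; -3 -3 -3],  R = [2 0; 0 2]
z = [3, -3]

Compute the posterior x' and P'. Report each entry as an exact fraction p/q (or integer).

x̄ = F·x = [-1, 3, -1]
P̄ = F·P·Fᵀ + Q = [39 -21 11; -21 22 3; 11 3 28]
y = z − H·x̄ = [5, 0]
S = H·P̄·Hᵀ + R = [21 99; 99 677]
K = P̄·Hᵀ·S⁻¹ = [-1191/1472 -15/1472; 511/4416 -51/1472; 749/1104 -105/368]
x' = x̄ + K·y = [-7427/1472, 15803/4416, 2641/1104]
P' = (I − K·H)·P̄ = [34665/1472 -32283/1472 -593/368; -32283/1472 95827/4416 281/1104; -593/368 281/1104 427/276]

x' = [-7427/1472, 15803/4416, 2641/1104]
P' = [34665/1472 -32283/1472 -593/368; -32283/1472 95827/4416 281/1104; -593/368 281/1104 427/276]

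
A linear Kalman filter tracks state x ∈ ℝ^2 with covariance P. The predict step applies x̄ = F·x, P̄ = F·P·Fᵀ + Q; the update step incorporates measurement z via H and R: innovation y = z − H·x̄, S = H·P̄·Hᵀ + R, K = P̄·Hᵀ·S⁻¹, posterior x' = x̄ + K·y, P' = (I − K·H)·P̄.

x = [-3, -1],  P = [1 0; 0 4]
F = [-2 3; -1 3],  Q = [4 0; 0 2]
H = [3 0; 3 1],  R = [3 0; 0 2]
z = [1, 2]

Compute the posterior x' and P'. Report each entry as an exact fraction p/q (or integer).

x' = [233/349, -863/1745]
P' = [72/349 -148/349; -148/349 4158/1745]

x̄ = F·x = [3, 0]
P̄ = F·P·Fᵀ + Q = [44 38; 38 39]
y = z − H·x̄ = [-8, -7]
S = H·P̄·Hᵀ + R = [399 510; 510 665]
K = P̄·Hᵀ·S⁻¹ = [72/349 34/349; -148/349 969/1745]
x' = x̄ + K·y = [233/349, -863/1745]
P' = (I − K·H)·P̄ = [72/349 -148/349; -148/349 4158/1745]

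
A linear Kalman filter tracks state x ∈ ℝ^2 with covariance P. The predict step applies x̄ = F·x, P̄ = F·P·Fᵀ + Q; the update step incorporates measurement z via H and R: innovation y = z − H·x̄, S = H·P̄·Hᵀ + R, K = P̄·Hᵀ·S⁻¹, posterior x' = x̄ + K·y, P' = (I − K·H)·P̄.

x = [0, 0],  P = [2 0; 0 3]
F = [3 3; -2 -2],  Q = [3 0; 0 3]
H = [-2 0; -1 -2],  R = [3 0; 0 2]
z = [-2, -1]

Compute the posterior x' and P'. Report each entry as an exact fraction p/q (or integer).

x' = [602/619, -32/619]
P' = [456/619 -234/619; -234/619 397/619]

x̄ = F·x = [0, 0]
P̄ = F·P·Fᵀ + Q = [48 -30; -30 23]
y = z − H·x̄ = [-2, -1]
S = H·P̄·Hᵀ + R = [195 -24; -24 22]
K = P̄·Hᵀ·S⁻¹ = [-304/619 6/619; 156/619 -280/619]
x' = x̄ + K·y = [602/619, -32/619]
P' = (I − K·H)·P̄ = [456/619 -234/619; -234/619 397/619]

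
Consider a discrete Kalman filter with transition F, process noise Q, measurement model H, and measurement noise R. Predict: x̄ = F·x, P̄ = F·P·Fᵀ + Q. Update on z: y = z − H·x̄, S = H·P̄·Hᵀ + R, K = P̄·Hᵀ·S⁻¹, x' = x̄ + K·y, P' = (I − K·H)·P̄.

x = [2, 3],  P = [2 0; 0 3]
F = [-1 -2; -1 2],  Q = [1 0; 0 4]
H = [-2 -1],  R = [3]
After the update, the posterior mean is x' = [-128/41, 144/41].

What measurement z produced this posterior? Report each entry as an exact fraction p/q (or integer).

x̄ = F·x = [-8, 4]
P̄ = F·P·Fᵀ + Q = [15 -10; -10 18]
S = H·P̄·Hᵀ + R = [41]
K = P̄·Hᵀ·S⁻¹ = [-20/41; 2/41]
x' − x̄ = [200/41, -20/41] = K·y
y = (KᵀK)⁻¹·Kᵀ·(x' − x̄) = [-10]
z = y + H·x̄ = [-10] + [12] = [2]

z = [2]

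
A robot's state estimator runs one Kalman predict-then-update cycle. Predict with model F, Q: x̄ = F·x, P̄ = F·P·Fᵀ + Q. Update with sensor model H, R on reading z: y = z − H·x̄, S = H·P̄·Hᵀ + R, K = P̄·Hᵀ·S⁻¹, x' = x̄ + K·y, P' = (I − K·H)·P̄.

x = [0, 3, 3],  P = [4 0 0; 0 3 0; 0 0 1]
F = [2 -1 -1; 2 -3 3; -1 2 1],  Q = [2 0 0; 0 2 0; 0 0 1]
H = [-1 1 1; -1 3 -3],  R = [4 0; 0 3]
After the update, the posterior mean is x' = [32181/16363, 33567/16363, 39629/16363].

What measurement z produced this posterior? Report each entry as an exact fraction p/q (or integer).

x̄ = F·x = [-6, 0, 9]
P̄ = F·P·Fᵀ + Q = [22 22 -15; 22 54 -23; -15 -23 18]
S = H·P̄·Hᵀ + R = [38 12; 12 865]
K = P̄·Hᵀ·S⁻¹ = [-14043/32726 1781/16363; 5277/32726 3917/16363; 4973/16363 -2112/16363]
x' − x̄ = [130359/16363, 33567/16363, -107638/16363] = K·y
y = (KᵀK)⁻¹·Kᵀ·(x' − x̄) = [-14, 18]
z = y + H·x̄ = [-14, 18] + [15, -21] = [1, -3]

z = [1, -3]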